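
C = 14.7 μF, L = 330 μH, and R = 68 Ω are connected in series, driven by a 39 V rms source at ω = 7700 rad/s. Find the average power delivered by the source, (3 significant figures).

22.2 W

X_L = ωL = 2.54 Ω
X_C = 1/(ωC) = 8.83 Ω
Net reactance X = X_L − X_C = -6.29 Ω
Z = 68.0 − j6.29 Ω
|Z| = √(68.0² + 6.29²) = 68.3 Ω
∠Z = arctan(-6.29/68.0) = -5.29°
I = V/|Z| = 571 mA
P = VI cos φ = 39 × 0.571 × cos(-5.29°) = 22.2 W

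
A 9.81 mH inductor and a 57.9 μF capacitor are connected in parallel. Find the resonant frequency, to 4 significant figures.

ω₀ = 1/√(LC) = 1/√(0.00981 × 5.79e-05) = 1327 rad/s
f₀ = ω₀/(2π) = 211.2 Hz

211.2 Hz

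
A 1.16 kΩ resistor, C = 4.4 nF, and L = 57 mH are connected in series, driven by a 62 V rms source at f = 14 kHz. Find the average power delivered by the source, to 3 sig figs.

615 mW

ω = 2πf = 87960 rad/s
X_L = ωL = 5010 Ω
X_C = 1/(ωC) = 2580 Ω
Net reactance X = X_L − X_C = 2430 Ω
Z = 1160 + j2430 Ω
|Z| = √(1160² + 2430²) = 2690 Ω
∠Z = arctan(2430/1160) = 64.5°
I = V/|Z| = 23.0 mA
P = VI cos φ = 62 × 0.0230 × cos(64.5°) = 615 mW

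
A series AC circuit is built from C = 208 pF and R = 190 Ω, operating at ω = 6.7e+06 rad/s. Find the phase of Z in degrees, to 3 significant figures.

X_C = 1/(ωC) = 718 Ω
Z = 190 − j718 Ω
|Z| = √(190² + 718²) = 742 Ω
∠Z = arctan(-718/190) = -75.2°

-75.2°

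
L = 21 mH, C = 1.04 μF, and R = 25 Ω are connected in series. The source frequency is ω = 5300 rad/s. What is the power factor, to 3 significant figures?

X_L = ωL = 111 Ω
X_C = 1/(ωC) = 181 Ω
Net reactance X = X_L − X_C = -70.1 Ω
Z = 25.0 − j70.1 Ω
|Z| = √(25.0² + 70.1²) = 74.4 Ω
∠Z = arctan(-70.1/25.0) = -70.4°
cos φ = cos(-70.4°) = 0.336

0.336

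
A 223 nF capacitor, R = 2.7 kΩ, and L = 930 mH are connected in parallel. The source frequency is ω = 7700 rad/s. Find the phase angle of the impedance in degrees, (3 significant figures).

-76.8°

X_L = ωL = 7160 Ω
X_C = 1/(ωC) = 582 Ω
Parallel: admittances add. Y = 1/R + 1/(jωL) + jωC
Y = (0.000370 + j0.00158) S
|Y| = 0.00162 S → |Z| = 1/|Y| = 617 Ω, ∠Z = −∠Y = -76.8°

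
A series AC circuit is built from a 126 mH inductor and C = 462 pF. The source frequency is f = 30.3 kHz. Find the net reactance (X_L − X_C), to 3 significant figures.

12600 Ω

ω = 2πf = 190400 rad/s
X_L = ωL = 24000 Ω
X_C = 1/(ωC) = 11400 Ω
X = 24000 − 11400 = 12600 Ω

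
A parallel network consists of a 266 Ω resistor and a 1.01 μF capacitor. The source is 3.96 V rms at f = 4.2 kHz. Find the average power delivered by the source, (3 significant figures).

ω = 2πf = 26390 rad/s
X_C = 1/(ωC) = 37.5 Ω
Parallel: admittances add. Y = 1/R + jωC
Y = (0.00376 + j0.0267) S
|Y| = 0.0269 S → |Z| = 1/|Y| = 37.2 Ω, ∠Z = −∠Y = -82.0°
I = V/|Z| = 107 mA
P = VI cos φ = 3.96 × 0.107 × cos(-82.0°) = 59.0 mW

59.0 mW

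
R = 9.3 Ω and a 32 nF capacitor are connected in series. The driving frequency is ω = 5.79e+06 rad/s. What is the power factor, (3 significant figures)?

0.865

X_C = 1/(ωC) = 5.40 Ω
Z = 9.30 − j5.40 Ω
|Z| = √(9.30² + 5.40²) = 10.8 Ω
∠Z = arctan(-5.40/9.30) = -30.1°
cos φ = cos(-30.1°) = 0.865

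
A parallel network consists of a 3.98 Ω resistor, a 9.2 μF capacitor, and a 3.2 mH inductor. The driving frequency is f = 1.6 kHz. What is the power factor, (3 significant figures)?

ω = 2πf = 10050 rad/s
X_L = ωL = 32.2 Ω
X_C = 1/(ωC) = 10.8 Ω
Parallel: admittances add. Y = 1/R + 1/(jωL) + jωC
Y = (0.251 + j0.0614) S
|Y| = 0.259 S → |Z| = 1/|Y| = 3.87 Ω, ∠Z = −∠Y = -13.7°
cos φ = cos(-13.7°) = 0.971

0.971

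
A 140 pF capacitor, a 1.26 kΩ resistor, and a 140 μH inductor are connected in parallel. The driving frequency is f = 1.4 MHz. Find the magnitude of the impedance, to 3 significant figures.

ω = 2πf = 8.796e+06 rad/s
X_L = ωL = 1230 Ω
X_C = 1/(ωC) = 812 Ω
Parallel: admittances add. Y = 1/R + 1/(jωL) + jωC
Y = (0.000794 + j0.000419) S
|Y| = 0.000898 S → |Z| = 1/|Y| = 1110 Ω, ∠Z = −∠Y = -27.9°

1110 Ω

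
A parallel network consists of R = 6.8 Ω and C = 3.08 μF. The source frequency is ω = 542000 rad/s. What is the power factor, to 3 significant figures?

0.0878

X_C = 1/(ωC) = 0.599 Ω
Parallel: admittances add. Y = 1/R + jωC
Y = (0.147 + j1.67) S
|Y| = 1.68 S → |Z| = 1/|Y| = 0.597 Ω, ∠Z = −∠Y = -85.0°
cos φ = cos(-85.0°) = 0.0878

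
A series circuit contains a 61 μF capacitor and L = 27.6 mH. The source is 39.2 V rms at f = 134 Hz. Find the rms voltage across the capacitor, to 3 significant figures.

203 V

ω = 2πf = 841.9 rad/s
X_L = ωL = 23.2 Ω
X_C = 1/(ωC) = 19.5 Ω
Net reactance X = X_L − X_C = 3.77 Ω
Z = j3.77 Ω
|Z| = √(0² + 3.77²) = 3.77 Ω
I = V/|Z| = 10.4 A
V_C = I·|Z_C| = 10.4 × 19.5 = 203 V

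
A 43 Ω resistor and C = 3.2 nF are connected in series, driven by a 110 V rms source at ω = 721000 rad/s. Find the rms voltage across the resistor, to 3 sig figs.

10.9 V

X_C = 1/(ωC) = 433 Ω
Z = 43.0 − j433 Ω
|Z| = √(43.0² + 433²) = 436 Ω
I = V/|Z| = 253 mA
V_R = I·|Z_R| = 0.253 × 43.0 = 10.9 V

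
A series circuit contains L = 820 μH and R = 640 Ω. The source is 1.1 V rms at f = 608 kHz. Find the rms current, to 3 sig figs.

ω = 2πf = 3.82e+06 rad/s
X_L = ωL = 3130 Ω
Z = 640 + j3130 Ω
|Z| = √(640² + 3130²) = 3200 Ω
I = V/|Z| = 1.1/3200 = 344 μA

344 μA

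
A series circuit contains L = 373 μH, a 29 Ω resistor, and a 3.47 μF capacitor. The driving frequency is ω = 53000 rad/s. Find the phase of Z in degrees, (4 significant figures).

26.30°

X_L = ωL = 19.77 Ω
X_C = 1/(ωC) = 5.437 Ω
Net reactance X = X_L − X_C = 14.33 Ω
Z = 29.00 + j14.33 Ω
|Z| = √(29.00² + 14.33²) = 32.35 Ω
∠Z = arctan(14.33/29.00) = 26.30°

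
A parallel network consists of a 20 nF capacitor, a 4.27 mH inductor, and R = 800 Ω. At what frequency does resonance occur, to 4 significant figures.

ω₀ = 1/√(LC) = 1/√(0.00427 × 2e-08) = 108200 rad/s
f₀ = ω₀/(2π) = 17.22 kHz

17.22 kHz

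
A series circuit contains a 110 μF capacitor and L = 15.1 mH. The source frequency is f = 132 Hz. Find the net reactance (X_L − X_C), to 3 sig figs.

1.56 Ω

ω = 2πf = 829.4 rad/s
X_L = ωL = 12.5 Ω
X_C = 1/(ωC) = 11.0 Ω
X = 12.5 − 11.0 = 1.56 Ω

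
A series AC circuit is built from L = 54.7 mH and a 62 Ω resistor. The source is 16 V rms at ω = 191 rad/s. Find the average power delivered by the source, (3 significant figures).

4.02 W

X_L = ωL = 10.4 Ω
Z = 62.0 + j10.4 Ω
|Z| = √(62.0² + 10.4²) = 62.9 Ω
∠Z = arctan(10.4/62.0) = 9.57°
I = V/|Z| = 254 mA
P = VI cos φ = 16 × 0.254 × cos(9.57°) = 4.02 W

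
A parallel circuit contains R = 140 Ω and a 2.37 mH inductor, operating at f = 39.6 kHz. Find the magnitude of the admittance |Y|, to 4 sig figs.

ω = 2πf = 248800 rad/s
X_L = ωL = 589.7 Ω
Parallel: admittances add. Y = 1/R + 1/(jωL)
Y = (0.007143 − j0.001696) S
|Y| = 0.007341 S → |Z| = 1/|Y| = 136.2 Ω, ∠Z = −∠Y = 13.36°

7.341 mS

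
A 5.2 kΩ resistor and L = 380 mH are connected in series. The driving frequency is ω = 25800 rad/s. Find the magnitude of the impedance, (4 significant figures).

11100 Ω

X_L = ωL = 9804 Ω
Z = 5200 + j9804 Ω
|Z| = √(5200² + 9804²) = 11100 Ω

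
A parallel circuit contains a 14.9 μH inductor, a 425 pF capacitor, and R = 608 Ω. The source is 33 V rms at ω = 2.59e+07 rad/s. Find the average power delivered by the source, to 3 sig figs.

1.79 W

X_L = ωL = 386 Ω
X_C = 1/(ωC) = 90.8 Ω
Parallel: admittances add. Y = 1/R + 1/(jωL) + jωC
Y = (0.00164 + j0.00842) S
|Y| = 0.00858 S → |Z| = 1/|Y| = 117 Ω, ∠Z = −∠Y = -78.9°
I = V/|Z| = 283 mA
P = VI cos φ = 33 × 0.283 × cos(-78.9°) = 1.79 W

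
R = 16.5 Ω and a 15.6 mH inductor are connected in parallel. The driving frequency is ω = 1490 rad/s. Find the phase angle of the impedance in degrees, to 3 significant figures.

35.4°

X_L = ωL = 23.2 Ω
Parallel: admittances add. Y = 1/R + 1/(jωL)
Y = (0.0606 − j0.0430) S
|Y| = 0.0743 S → |Z| = 1/|Y| = 13.5 Ω, ∠Z = −∠Y = 35.4°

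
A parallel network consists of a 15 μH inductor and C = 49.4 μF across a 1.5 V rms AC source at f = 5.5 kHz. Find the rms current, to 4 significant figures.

333.0 mA

ω = 2πf = 34560 rad/s
X_L = ωL = 0.5184 Ω
X_C = 1/(ωC) = 0.5858 Ω
Parallel: admittances add. Y = 1/(jωL) + jωC
Y = (0 − j0.2220) S
|Y| = 0.2220 S → |Z| = 1/|Y| = 4.504 Ω, ∠Z = −∠Y = 90.00°
I = V/|Z| = 1.5/4.504 = 333.0 mA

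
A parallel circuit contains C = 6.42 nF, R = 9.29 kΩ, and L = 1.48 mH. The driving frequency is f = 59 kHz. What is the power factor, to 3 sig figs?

0.190

ω = 2πf = 370700 rad/s
X_L = ωL = 549 Ω
X_C = 1/(ωC) = 420 Ω
Parallel: admittances add. Y = 1/R + 1/(jωL) + jωC
Y = (0.000108 + j0.000557) S
|Y| = 0.000568 S → |Z| = 1/|Y| = 1760 Ω, ∠Z = −∠Y = -79.1°
cos φ = cos(-79.1°) = 0.190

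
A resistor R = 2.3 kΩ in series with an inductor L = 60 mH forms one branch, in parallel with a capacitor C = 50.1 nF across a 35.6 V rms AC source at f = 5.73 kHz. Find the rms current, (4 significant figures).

57.08 mA

ω = 2πf = 36000 rad/s
X_L = ωL = 2160 Ω
X_C = 1/(ωC) = 554.4 Ω
Branch 1 (R+jX_L): Z₁ = 2300 + j2160 Ω, |Z₁| = 3155 Ω
Branch 2 (−jX_C): Z₂ = −j554.4 Ω
Parallel: Z = Z₁Z₂/(Z₁+Z₂), |Z| = 623.6 Ω, ∠Z = -81.72°
I = V/|Z| = 35.6/623.6 = 57.08 mA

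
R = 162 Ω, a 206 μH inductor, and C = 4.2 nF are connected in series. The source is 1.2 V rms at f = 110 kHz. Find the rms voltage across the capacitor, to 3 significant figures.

1.60 V

ω = 2πf = 691200 rad/s
X_L = ωL = 142 Ω
X_C = 1/(ωC) = 344 Ω
Net reactance X = X_L − X_C = -202 Ω
Z = 162 − j202 Ω
|Z| = √(162² + 202²) = 259 Ω
I = V/|Z| = 4.63 mA
V_C = I·|Z_C| = 0.00463 × 344 = 1.60 V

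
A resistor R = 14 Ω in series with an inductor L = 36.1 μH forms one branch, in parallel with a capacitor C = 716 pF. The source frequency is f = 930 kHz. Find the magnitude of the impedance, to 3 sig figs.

ω = 2πf = 5.843e+06 rad/s
X_L = ωL = 211 Ω
X_C = 1/(ωC) = 239 Ω
Branch 1 (R+jX_L): Z₁ = 14.0 + j211 Ω, |Z₁| = 211 Ω
Branch 2 (−jX_C): Z₂ = −j239 Ω
Parallel: Z = Z₁Z₂/(Z₁+Z₂), |Z| = 1610 Ω, ∠Z = 59.7°

1610 Ω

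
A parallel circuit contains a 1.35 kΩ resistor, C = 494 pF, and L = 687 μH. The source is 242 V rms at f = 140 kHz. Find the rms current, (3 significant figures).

345 mA

ω = 2πf = 879600 rad/s
X_L = ωL = 604 Ω
X_C = 1/(ωC) = 2300 Ω
Parallel: admittances add. Y = 1/R + 1/(jωL) + jωC
Y = (0.000741 − j0.00122) S
|Y| = 0.00143 S → |Z| = 1/|Y| = 701 Ω, ∠Z = −∠Y = 58.7°
I = V/|Z| = 242/701 = 345 mA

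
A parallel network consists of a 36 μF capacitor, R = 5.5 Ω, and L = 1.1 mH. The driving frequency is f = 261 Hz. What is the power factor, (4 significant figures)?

ω = 2πf = 1640 rad/s
X_L = ωL = 1.804 Ω
X_C = 1/(ωC) = 16.94 Ω
Parallel: admittances add. Y = 1/R + 1/(jωL) + jωC
Y = (0.1818 − j0.4953) S
|Y| = 0.5276 S → |Z| = 1/|Y| = 1.895 Ω, ∠Z = −∠Y = 69.84°
cos φ = cos(69.84°) = 0.3446

0.3446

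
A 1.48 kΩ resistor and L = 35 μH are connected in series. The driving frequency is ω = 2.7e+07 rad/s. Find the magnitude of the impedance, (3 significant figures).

1760 Ω

X_L = ωL = 945 Ω
Z = 1480 + j945 Ω
|Z| = √(1480² + 945²) = 1760 Ω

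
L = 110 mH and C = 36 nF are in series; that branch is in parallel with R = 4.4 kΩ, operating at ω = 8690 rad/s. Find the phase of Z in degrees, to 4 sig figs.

X_L = ωL = 955.9 Ω
X_C = 1/(ωC) = 3197 Ω
Branch 1: Z₁ = R = 4400 Ω
Branch 2 (series LC): Z₂ = j(X_L − X_C) = −j2241 Ω
Parallel: Z = Z₁Z₂/(Z₁+Z₂), |Z| = 1997 Ω, ∠Z = -63.01°

-63.01°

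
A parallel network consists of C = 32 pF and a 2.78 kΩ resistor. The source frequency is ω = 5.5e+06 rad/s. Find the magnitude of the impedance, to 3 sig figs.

2500 Ω

X_C = 1/(ωC) = 5680 Ω
Parallel: admittances add. Y = 1/R + jωC
Y = (0.000360 + j0.000176) S
|Y| = 0.000400 S → |Z| = 1/|Y| = 2500 Ω, ∠Z = −∠Y = -26.1°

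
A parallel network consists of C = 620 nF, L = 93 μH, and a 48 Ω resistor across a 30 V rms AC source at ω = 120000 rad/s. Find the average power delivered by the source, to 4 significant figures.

X_L = ωL = 11.16 Ω
X_C = 1/(ωC) = 13.44 Ω
Parallel: admittances add. Y = 1/R + 1/(jωL) + jωC
Y = (0.02083 − j0.01521) S
|Y| = 0.02579 S → |Z| = 1/|Y| = 38.77 Ω, ∠Z = −∠Y = 36.12°
I = V/|Z| = 773.8 mA
P = VI cos φ = 30 × 0.7738 × cos(36.12°) = 18.75 W

18.75 W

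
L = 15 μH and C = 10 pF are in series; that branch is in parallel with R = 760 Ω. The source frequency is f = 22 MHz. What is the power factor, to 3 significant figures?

0.871

ω = 2πf = 1.382e+08 rad/s
X_L = ωL = 2070 Ω
X_C = 1/(ωC) = 723 Ω
Branch 1: Z₁ = R = 760 Ω
Branch 2 (series LC): Z₂ = j(X_L − X_C) = j1350 Ω
Parallel: Z = Z₁Z₂/(Z₁+Z₂), |Z| = 662 Ω, ∠Z = 29.4°
cos φ = cos(29.4°) = 0.871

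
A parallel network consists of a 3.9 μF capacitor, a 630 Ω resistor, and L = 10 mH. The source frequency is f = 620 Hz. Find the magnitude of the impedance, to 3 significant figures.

ω = 2πf = 3896 rad/s
X_L = ωL = 39.0 Ω
X_C = 1/(ωC) = 65.8 Ω
Parallel: admittances add. Y = 1/R + 1/(jωL) + jωC
Y = (0.00159 − j0.0105) S
|Y| = 0.0106 S → |Z| = 1/|Y| = 94.4 Ω, ∠Z = −∠Y = 81.4°

94.4 Ω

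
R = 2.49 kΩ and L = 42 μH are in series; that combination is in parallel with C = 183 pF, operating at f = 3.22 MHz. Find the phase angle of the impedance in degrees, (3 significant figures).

-84.3°

ω = 2πf = 2.023e+07 rad/s
X_L = ωL = 850 Ω
X_C = 1/(ωC) = 270 Ω
Branch 1 (R+jX_L): Z₁ = 2490 + j850 Ω, |Z₁| = 2630 Ω
Branch 2 (−jX_C): Z₂ = −j270 Ω
Parallel: Z = Z₁Z₂/(Z₁+Z₂), |Z| = 278 Ω, ∠Z = -84.3°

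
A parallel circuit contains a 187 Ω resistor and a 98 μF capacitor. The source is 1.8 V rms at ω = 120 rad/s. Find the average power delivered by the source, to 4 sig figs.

17.33 mW

X_C = 1/(ωC) = 85.03 Ω
Parallel: admittances add. Y = 1/R + jωC
Y = (0.005348 + j0.01176) S
|Y| = 0.01292 S → |Z| = 1/|Y| = 77.41 Ω, ∠Z = −∠Y = -65.55°
I = V/|Z| = 23.25 mA
P = VI cos φ = 1.8 × 0.02325 × cos(-65.55°) = 17.33 mW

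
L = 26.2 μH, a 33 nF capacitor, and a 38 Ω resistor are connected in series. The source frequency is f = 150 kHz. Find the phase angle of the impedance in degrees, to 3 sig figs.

ω = 2πf = 942500 rad/s
X_L = ωL = 24.7 Ω
X_C = 1/(ωC) = 32.2 Ω
Net reactance X = X_L − X_C = -7.46 Ω
Z = 38.0 − j7.46 Ω
|Z| = √(38.0² + 7.46²) = 38.7 Ω
∠Z = arctan(-7.46/38.0) = -11.1°

-11.1°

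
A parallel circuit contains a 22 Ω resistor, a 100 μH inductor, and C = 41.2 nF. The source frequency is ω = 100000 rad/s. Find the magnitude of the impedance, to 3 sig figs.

9.42 Ω

X_L = ωL = 10.0 Ω
X_C = 1/(ωC) = 243 Ω
Parallel: admittances add. Y = 1/R + 1/(jωL) + jωC
Y = (0.0455 − j0.0959) S
|Y| = 0.106 S → |Z| = 1/|Y| = 9.42 Ω, ∠Z = −∠Y = 64.6°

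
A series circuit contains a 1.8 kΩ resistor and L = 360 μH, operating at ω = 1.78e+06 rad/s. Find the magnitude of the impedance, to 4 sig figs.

X_L = ωL = 640.8 Ω
Z = 1800 + j640.8 Ω
|Z| = √(1800² + 640.8²) = 1911 Ω

1911 Ω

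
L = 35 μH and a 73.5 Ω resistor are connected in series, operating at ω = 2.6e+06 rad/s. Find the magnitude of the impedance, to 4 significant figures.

X_L = ωL = 91.00 Ω
Z = 73.50 + j91.00 Ω
|Z| = √(73.50² + 91.00²) = 117.0 Ω

117.0 Ω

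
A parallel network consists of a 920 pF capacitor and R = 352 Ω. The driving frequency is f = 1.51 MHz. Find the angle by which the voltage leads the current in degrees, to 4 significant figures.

-71.97°

ω = 2πf = 9.488e+06 rad/s
X_C = 1/(ωC) = 114.6 Ω
Parallel: admittances add. Y = 1/R + jωC
Y = (0.002841 + j0.008729) S
|Y| = 0.009179 S → |Z| = 1/|Y| = 108.9 Ω, ∠Z = −∠Y = -71.97°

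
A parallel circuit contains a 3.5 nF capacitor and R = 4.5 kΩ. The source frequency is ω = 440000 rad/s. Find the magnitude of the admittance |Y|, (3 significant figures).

X_C = 1/(ωC) = 649 Ω
Parallel: admittances add. Y = 1/R + jωC
Y = (0.000222 + j0.00154) S
|Y| = 0.00156 S → |Z| = 1/|Y| = 643 Ω, ∠Z = −∠Y = -81.8°

1.56 mS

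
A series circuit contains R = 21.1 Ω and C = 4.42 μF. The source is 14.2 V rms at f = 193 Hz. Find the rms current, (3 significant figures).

75.6 mA

ω = 2πf = 1213 rad/s
X_C = 1/(ωC) = 187 Ω
Z = 21.1 − j187 Ω
|Z| = √(21.1² + 187²) = 188 Ω
I = V/|Z| = 14.2/188 = 75.6 mA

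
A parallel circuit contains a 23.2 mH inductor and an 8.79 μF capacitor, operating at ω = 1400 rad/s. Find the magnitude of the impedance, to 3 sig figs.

X_L = ωL = 32.5 Ω
X_C = 1/(ωC) = 81.3 Ω
Parallel: admittances add. Y = 1/(jωL) + jωC
Y = (0 − j0.0185) S
|Y| = 0.0185 S → |Z| = 1/|Y| = 54.1 Ω, ∠Z = −∠Y = 90.0°

54.1 Ω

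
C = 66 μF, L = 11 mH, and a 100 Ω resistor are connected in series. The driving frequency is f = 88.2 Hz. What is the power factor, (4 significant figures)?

0.9782

ω = 2πf = 554.2 rad/s
X_L = ωL = 6.096 Ω
X_C = 1/(ωC) = 27.34 Ω
Net reactance X = X_L − X_C = -21.24 Ω
Z = 100.0 − j21.24 Ω
|Z| = √(100.0² + 21.24²) = 102.2 Ω
∠Z = arctan(-21.24/100.0) = -11.99°
cos φ = cos(-11.99°) = 0.9782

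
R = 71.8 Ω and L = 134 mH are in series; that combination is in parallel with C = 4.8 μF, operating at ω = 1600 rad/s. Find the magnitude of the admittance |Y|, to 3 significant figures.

X_L = ωL = 214 Ω
X_C = 1/(ωC) = 130 Ω
Branch 1 (R+jX_L): Z₁ = 71.8 + j214 Ω, |Z₁| = 226 Ω
Branch 2 (−jX_C): Z₂ = −j130 Ω
Parallel: Z = Z₁Z₂/(Z₁+Z₂), |Z| = 266 Ω, ∠Z = -68.1°
|Y| = 1/|Z| = 3.76 mS

3.76 mS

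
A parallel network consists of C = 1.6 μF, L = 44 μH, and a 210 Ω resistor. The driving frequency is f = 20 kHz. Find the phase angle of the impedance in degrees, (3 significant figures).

ω = 2πf = 125700 rad/s
X_L = ωL = 5.53 Ω
X_C = 1/(ωC) = 4.97 Ω
Parallel: admittances add. Y = 1/R + 1/(jωL) + jωC
Y = (0.00476 + j0.0202) S
|Y| = 0.0208 S → |Z| = 1/|Y| = 48.2 Ω, ∠Z = −∠Y = -76.7°

-76.7°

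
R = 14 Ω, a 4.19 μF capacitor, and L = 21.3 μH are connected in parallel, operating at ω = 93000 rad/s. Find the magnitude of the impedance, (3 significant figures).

7.38 Ω

X_L = ωL = 1.98 Ω
X_C = 1/(ωC) = 2.57 Ω
Parallel: admittances add. Y = 1/R + 1/(jωL) + jωC
Y = (0.0714 − j0.115) S
|Y| = 0.136 S → |Z| = 1/|Y| = 7.38 Ω, ∠Z = −∠Y = 58.2°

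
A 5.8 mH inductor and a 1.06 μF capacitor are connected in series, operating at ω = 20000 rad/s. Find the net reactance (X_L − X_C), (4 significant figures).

X_L = ωL = 116.0 Ω
X_C = 1/(ωC) = 47.17 Ω
X = 116.0 − 47.17 = 68.83 Ω

68.83 Ω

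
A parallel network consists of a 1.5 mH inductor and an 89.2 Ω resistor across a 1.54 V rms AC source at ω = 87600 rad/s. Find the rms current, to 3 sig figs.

X_L = ωL = 131 Ω
Parallel: admittances add. Y = 1/R + 1/(jωL)
Y = (0.0112 − j0.00761) S
|Y| = 0.0135 S → |Z| = 1/|Y| = 73.8 Ω, ∠Z = −∠Y = 34.2°
I = V/|Z| = 1.54/73.8 = 20.9 mA

20.9 mA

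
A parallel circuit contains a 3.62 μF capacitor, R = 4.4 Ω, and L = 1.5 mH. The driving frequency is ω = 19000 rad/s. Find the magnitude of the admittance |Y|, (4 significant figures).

229.8 mS

X_L = ωL = 28.50 Ω
X_C = 1/(ωC) = 14.54 Ω
Parallel: admittances add. Y = 1/R + 1/(jωL) + jωC
Y = (0.2273 + j0.03369) S
|Y| = 0.2298 S → |Z| = 1/|Y| = 4.352 Ω, ∠Z = −∠Y = -8.432°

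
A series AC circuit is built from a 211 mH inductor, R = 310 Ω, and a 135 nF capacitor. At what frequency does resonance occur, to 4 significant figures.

943.0 Hz

ω₀ = 1/√(LC) = 1/√(0.211 × 1.35e-07) = 5925 rad/s
f₀ = ω₀/(2π) = 943.0 Hz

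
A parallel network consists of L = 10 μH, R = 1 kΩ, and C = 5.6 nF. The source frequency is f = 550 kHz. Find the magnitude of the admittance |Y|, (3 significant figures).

9.64 mS

ω = 2πf = 3.456e+06 rad/s
X_L = ωL = 34.6 Ω
X_C = 1/(ωC) = 51.7 Ω
Parallel: admittances add. Y = 1/R + 1/(jωL) + jωC
Y = (0.00100 − j0.00959) S
|Y| = 0.00964 S → |Z| = 1/|Y| = 104 Ω, ∠Z = −∠Y = 84.0°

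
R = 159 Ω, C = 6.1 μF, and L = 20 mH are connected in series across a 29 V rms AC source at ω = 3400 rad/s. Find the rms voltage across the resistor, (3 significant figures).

X_L = ωL = 68.0 Ω
X_C = 1/(ωC) = 48.2 Ω
Net reactance X = X_L − X_C = 19.8 Ω
Z = 159 + j19.8 Ω
|Z| = √(159² + 19.8²) = 160 Ω
I = V/|Z| = 181 mA
V_R = I·|Z_R| = 0.181 × 159 = 28.8 V

28.8 V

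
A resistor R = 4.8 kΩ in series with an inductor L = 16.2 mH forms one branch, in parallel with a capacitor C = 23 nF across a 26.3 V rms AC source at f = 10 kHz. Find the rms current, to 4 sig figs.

ω = 2πf = 62830 rad/s
X_L = ωL = 1018 Ω
X_C = 1/(ωC) = 692.0 Ω
Branch 1 (R+jX_L): Z₁ = 4800 + j1018 Ω, |Z₁| = 4907 Ω
Branch 2 (−jX_C): Z₂ = −j692.0 Ω
Parallel: Z = Z₁Z₂/(Z₁+Z₂), |Z| = 705.7 Ω, ∠Z = -81.91°
I = V/|Z| = 26.3/705.7 = 37.27 mA

37.27 mA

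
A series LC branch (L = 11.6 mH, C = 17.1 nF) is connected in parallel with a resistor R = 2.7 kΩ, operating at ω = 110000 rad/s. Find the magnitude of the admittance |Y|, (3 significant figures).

X_L = ωL = 1280 Ω
X_C = 1/(ωC) = 532 Ω
Branch 1: Z₁ = R = 2700 Ω
Branch 2 (series LC): Z₂ = j(X_L − X_C) = j744 Ω
Parallel: Z = Z₁Z₂/(Z₁+Z₂), |Z| = 718 Ω, ∠Z = 74.6°
|Y| = 1/|Z| = 1.39 mS

1.39 mS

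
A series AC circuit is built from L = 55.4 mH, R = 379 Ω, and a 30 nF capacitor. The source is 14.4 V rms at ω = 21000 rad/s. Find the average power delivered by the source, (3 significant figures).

X_L = ωL = 1160 Ω
X_C = 1/(ωC) = 1590 Ω
Net reactance X = X_L − X_C = -424 Ω
Z = 379 − j424 Ω
|Z| = √(379² + 424²) = 569 Ω
∠Z = arctan(-424/379) = -48.2°
I = V/|Z| = 25.3 mA
P = VI cos φ = 14.4 × 0.0253 × cos(-48.2°) = 243 mW

243 mW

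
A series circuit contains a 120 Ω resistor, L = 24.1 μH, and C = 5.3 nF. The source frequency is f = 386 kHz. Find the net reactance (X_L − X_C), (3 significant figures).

ω = 2πf = 2.425e+06 rad/s
X_L = ωL = 58.4 Ω
X_C = 1/(ωC) = 77.8 Ω
X = 58.4 − 77.8 = -19.3 Ω

-19.3 Ω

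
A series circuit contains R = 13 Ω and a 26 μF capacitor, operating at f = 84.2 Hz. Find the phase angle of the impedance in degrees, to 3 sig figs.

ω = 2πf = 529.0 rad/s
X_C = 1/(ωC) = 72.7 Ω
Z = 13.0 − j72.7 Ω
|Z| = √(13.0² + 72.7²) = 73.9 Ω
∠Z = arctan(-72.7/13.0) = -79.9°

-79.9°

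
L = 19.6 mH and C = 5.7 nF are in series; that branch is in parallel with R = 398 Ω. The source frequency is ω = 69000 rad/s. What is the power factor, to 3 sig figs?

X_L = ωL = 1350 Ω
X_C = 1/(ωC) = 2540 Ω
Branch 1: Z₁ = R = 398 Ω
Branch 2 (series LC): Z₂ = j(X_L − X_C) = −j1190 Ω
Parallel: Z = Z₁Z₂/(Z₁+Z₂), |Z| = 377 Ω, ∠Z = -18.5°
cos φ = cos(-18.5°) = 0.948

0.948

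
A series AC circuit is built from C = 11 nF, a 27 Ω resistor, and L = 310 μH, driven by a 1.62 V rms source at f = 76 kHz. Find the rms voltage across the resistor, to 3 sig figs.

ω = 2πf = 477500 rad/s
X_L = ωL = 148 Ω
X_C = 1/(ωC) = 190 Ω
Net reactance X = X_L − X_C = -42.3 Ω
Z = 27.0 − j42.3 Ω
|Z| = √(27.0² + 42.3²) = 50.2 Ω
I = V/|Z| = 32.3 mA
V_R = I·|Z_R| = 0.0323 × 27.0 = 0.871 V

0.871 V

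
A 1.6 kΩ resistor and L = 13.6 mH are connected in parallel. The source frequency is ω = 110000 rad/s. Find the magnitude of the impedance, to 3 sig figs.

X_L = ωL = 1500 Ω
Parallel: admittances add. Y = 1/R + 1/(jωL)
Y = (0.000625 − j0.000668) S
|Y| = 0.000915 S → |Z| = 1/|Y| = 1090 Ω, ∠Z = −∠Y = 46.9°

1090 Ω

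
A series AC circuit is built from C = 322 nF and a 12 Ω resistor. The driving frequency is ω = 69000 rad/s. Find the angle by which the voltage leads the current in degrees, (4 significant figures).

-75.07°

X_C = 1/(ωC) = 45.01 Ω
Z = 12.00 − j45.01 Ω
|Z| = √(12.00² + 45.01²) = 46.58 Ω
∠Z = arctan(-45.01/12.00) = -75.07°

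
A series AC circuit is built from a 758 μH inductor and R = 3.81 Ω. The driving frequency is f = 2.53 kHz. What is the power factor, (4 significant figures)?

0.3015

ω = 2πf = 15900 rad/s
X_L = ωL = 12.05 Ω
Z = 3.810 + j12.05 Ω
|Z| = √(3.810² + 12.05²) = 12.64 Ω
∠Z = arctan(12.05/3.810) = 72.45°
cos φ = cos(72.45°) = 0.3015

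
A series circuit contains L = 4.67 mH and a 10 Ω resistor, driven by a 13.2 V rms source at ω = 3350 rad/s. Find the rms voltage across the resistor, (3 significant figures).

7.11 V

X_L = ωL = 15.6 Ω
Z = 10.0 + j15.6 Ω
|Z| = √(10.0² + 15.6²) = 18.6 Ω
I = V/|Z| = 711 mA
V_R = I·|Z_R| = 0.711 × 10.0 = 7.11 V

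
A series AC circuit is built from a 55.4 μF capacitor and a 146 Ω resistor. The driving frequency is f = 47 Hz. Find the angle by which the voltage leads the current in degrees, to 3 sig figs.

-22.7°

ω = 2πf = 295.3 rad/s
X_C = 1/(ωC) = 61.1 Ω
Z = 146 − j61.1 Ω
|Z| = √(146² + 61.1²) = 158 Ω
∠Z = arctan(-61.1/146) = -22.7°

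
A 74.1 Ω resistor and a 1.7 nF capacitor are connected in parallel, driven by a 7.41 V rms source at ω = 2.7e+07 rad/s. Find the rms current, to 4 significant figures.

X_C = 1/(ωC) = 21.79 Ω
Parallel: admittances add. Y = 1/R + jωC
Y = (0.01350 + j0.04590) S
|Y| = 0.04784 S → |Z| = 1/|Y| = 20.90 Ω, ∠Z = −∠Y = -73.62°
I = V/|Z| = 7.41/20.90 = 354.5 mA

354.5 mA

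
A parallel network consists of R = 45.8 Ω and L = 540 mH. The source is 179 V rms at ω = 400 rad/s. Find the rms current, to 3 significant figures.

4.00 A

X_L = ωL = 216 Ω
Parallel: admittances add. Y = 1/R + 1/(jωL)
Y = (0.0218 − j0.00463) S
|Y| = 0.0223 S → |Z| = 1/|Y| = 44.8 Ω, ∠Z = −∠Y = 12.0°
I = V/|Z| = 179/44.8 = 4.00 A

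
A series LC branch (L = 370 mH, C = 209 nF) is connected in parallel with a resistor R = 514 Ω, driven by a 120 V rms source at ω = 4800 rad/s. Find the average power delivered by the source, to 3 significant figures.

28.0 W

X_L = ωL = 1780 Ω
X_C = 1/(ωC) = 997 Ω
Branch 1: Z₁ = R = 514 Ω
Branch 2 (series LC): Z₂ = j(X_L − X_C) = j779 Ω
Parallel: Z = Z₁Z₂/(Z₁+Z₂), |Z| = 429 Ω, ∠Z = 33.4°
I = V/|Z| = 280 mA
P = VI cos φ = 120 × 0.280 × cos(33.4°) = 28.0 W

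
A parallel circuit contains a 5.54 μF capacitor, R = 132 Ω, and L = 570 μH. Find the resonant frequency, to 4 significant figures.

2.832 kHz

ω₀ = 1/√(LC) = 1/√(0.00057 × 5.54e-06) = 17800 rad/s
f₀ = ω₀/(2π) = 2.832 kHz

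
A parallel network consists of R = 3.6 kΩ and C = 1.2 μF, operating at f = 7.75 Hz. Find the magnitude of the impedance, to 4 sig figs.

ω = 2πf = 48.69 rad/s
X_C = 1/(ωC) = 17110 Ω
Parallel: admittances add. Y = 1/R + jωC
Y = (0.0002778 + j5.843e-05) S
|Y| = 0.0002839 S → |Z| = 1/|Y| = 3523 Ω, ∠Z = −∠Y = -11.88°

3523 Ω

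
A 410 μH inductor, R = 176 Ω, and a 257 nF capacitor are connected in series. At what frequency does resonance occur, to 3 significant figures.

ω₀ = 1/√(LC) = 1/√(0.00041 × 2.57e-07) = 97420 rad/s
f₀ = ω₀/(2π) = 15.5 kHz

15.5 kHz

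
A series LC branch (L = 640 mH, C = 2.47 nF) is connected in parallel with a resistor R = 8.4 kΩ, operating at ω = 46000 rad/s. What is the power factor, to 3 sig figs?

0.926

X_L = ωL = 29400 Ω
X_C = 1/(ωC) = 8800 Ω
Branch 1: Z₁ = R = 8400 Ω
Branch 2 (series LC): Z₂ = j(X_L − X_C) = j20600 Ω
Parallel: Z = Z₁Z₂/(Z₁+Z₂), |Z| = 7780 Ω, ∠Z = 22.1°
cos φ = cos(22.1°) = 0.926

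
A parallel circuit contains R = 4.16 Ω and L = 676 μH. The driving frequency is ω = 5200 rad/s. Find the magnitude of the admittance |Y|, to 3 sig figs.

372 mS

X_L = ωL = 3.52 Ω
Parallel: admittances add. Y = 1/R + 1/(jωL)
Y = (0.240 − j0.284) S
|Y| = 0.372 S → |Z| = 1/|Y| = 2.68 Ω, ∠Z = −∠Y = 49.8°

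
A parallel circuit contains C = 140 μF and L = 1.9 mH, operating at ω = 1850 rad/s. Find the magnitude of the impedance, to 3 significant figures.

39.2 Ω

X_L = ωL = 3.52 Ω
X_C = 1/(ωC) = 3.86 Ω
Parallel: admittances add. Y = 1/(jωL) + jωC
Y = (0 − j0.0255) S
|Y| = 0.0255 S → |Z| = 1/|Y| = 39.2 Ω, ∠Z = −∠Y = 90.0°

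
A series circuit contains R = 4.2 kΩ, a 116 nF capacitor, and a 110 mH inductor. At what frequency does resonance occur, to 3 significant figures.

ω₀ = 1/√(LC) = 1/√(0.11 × 1.16e-07) = 8853 rad/s
f₀ = ω₀/(2π) = 1.41 kHz

1.41 kHz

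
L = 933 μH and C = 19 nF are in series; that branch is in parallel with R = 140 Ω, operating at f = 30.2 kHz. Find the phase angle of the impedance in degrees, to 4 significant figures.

ω = 2πf = 189800 rad/s
X_L = ωL = 177.0 Ω
X_C = 1/(ωC) = 277.4 Ω
Branch 1: Z₁ = R = 140.0 Ω
Branch 2 (series LC): Z₂ = j(X_L − X_C) = −j100.3 Ω
Parallel: Z = Z₁Z₂/(Z₁+Z₂), |Z| = 81.55 Ω, ∠Z = -54.37°

-54.37°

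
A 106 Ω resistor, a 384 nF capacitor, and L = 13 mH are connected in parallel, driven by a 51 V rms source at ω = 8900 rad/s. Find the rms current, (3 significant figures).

550 mA

X_L = ωL = 116 Ω
X_C = 1/(ωC) = 293 Ω
Parallel: admittances add. Y = 1/R + 1/(jωL) + jωC
Y = (0.00943 − j0.00523) S
|Y| = 0.0108 S → |Z| = 1/|Y| = 92.7 Ω, ∠Z = −∠Y = 29.0°
I = V/|Z| = 51/92.7 = 550 mA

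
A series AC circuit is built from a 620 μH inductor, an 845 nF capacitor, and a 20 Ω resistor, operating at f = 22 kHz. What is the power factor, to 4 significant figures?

ω = 2πf = 138200 rad/s
X_L = ωL = 85.70 Ω
X_C = 1/(ωC) = 8.561 Ω
Net reactance X = X_L − X_C = 77.14 Ω
Z = 20.00 + j77.14 Ω
|Z| = √(20.00² + 77.14²) = 79.69 Ω
∠Z = arctan(77.14/20.00) = 75.47°
cos φ = cos(75.47°) = 0.2510

0.2510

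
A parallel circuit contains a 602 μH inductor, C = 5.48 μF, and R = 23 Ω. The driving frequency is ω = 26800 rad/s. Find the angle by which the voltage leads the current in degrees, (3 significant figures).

X_L = ωL = 16.1 Ω
X_C = 1/(ωC) = 6.81 Ω
Parallel: admittances add. Y = 1/R + 1/(jωL) + jωC
Y = (0.0435 + j0.0849) S
|Y| = 0.0954 S → |Z| = 1/|Y| = 10.5 Ω, ∠Z = −∠Y = -62.9°

-62.9°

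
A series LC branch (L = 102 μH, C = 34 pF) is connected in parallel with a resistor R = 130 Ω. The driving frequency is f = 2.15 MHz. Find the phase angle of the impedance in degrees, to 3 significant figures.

-9.24°

ω = 2πf = 1.351e+07 rad/s
X_L = ωL = 1380 Ω
X_C = 1/(ωC) = 2180 Ω
Branch 1: Z₁ = R = 130 Ω
Branch 2 (series LC): Z₂ = j(X_L − X_C) = −j799 Ω
Parallel: Z = Z₁Z₂/(Z₁+Z₂), |Z| = 128 Ω, ∠Z = -9.24°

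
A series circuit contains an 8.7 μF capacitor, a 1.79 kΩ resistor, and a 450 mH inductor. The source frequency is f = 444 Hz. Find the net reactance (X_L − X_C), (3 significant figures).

1210 Ω

ω = 2πf = 2790 rad/s
X_L = ωL = 1260 Ω
X_C = 1/(ωC) = 41.2 Ω
X = 1260 − 41.2 = 1210 Ω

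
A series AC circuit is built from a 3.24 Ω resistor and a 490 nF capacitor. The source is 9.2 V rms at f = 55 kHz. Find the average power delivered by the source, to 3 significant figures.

ω = 2πf = 345600 rad/s
X_C = 1/(ωC) = 5.91 Ω
Z = 3.24 − j5.91 Ω
|Z| = √(3.24² + 5.91²) = 6.74 Ω
∠Z = arctan(-5.91/3.24) = -61.2°
I = V/|Z| = 1.37 A
P = VI cos φ = 9.2 × 1.37 × cos(-61.2°) = 6.04 W

6.04 W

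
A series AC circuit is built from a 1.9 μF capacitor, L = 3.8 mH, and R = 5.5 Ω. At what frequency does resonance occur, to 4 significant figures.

ω₀ = 1/√(LC) = 1/√(0.0038 × 1.9e-06) = 11770 rad/s
f₀ = ω₀/(2π) = 1.873 kHz

1.873 kHz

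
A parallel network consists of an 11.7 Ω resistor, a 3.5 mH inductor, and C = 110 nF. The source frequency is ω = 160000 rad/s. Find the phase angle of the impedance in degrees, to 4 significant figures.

X_L = ωL = 560.0 Ω
X_C = 1/(ωC) = 56.82 Ω
Parallel: admittances add. Y = 1/R + 1/(jωL) + jωC
Y = (0.08547 + j0.01581) S
|Y| = 0.08692 S → |Z| = 1/|Y| = 11.50 Ω, ∠Z = −∠Y = -10.48°

-10.48°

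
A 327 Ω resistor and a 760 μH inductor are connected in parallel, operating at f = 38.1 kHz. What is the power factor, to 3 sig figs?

0.486

ω = 2πf = 239400 rad/s
X_L = ωL = 182 Ω
Parallel: admittances add. Y = 1/R + 1/(jωL)
Y = (0.00306 − j0.00550) S
|Y| = 0.00629 S → |Z| = 1/|Y| = 159 Ω, ∠Z = −∠Y = 60.9°
cos φ = cos(60.9°) = 0.486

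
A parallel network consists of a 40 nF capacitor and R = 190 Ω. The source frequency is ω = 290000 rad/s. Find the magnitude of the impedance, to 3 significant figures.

X_C = 1/(ωC) = 86.2 Ω
Parallel: admittances add. Y = 1/R + jωC
Y = (0.00526 + j0.0116) S
|Y| = 0.0127 S → |Z| = 1/|Y| = 78.5 Ω, ∠Z = −∠Y = -65.6°

78.5 Ω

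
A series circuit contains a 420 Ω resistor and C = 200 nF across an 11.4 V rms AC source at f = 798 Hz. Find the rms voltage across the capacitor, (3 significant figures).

ω = 2πf = 5014 rad/s
X_C = 1/(ωC) = 997 Ω
Z = 420 − j997 Ω
|Z| = √(420² + 997²) = 1080 Ω
I = V/|Z| = 10.5 mA
V_C = I·|Z_C| = 0.0105 × 997 = 10.5 V

10.5 V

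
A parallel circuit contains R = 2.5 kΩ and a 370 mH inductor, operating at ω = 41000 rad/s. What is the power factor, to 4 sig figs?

X_L = ωL = 15170 Ω
Parallel: admittances add. Y = 1/R + 1/(jωL)
Y = (0.0004000 − j6.592e-05) S
|Y| = 0.0004054 S → |Z| = 1/|Y| = 2467 Ω, ∠Z = −∠Y = 9.358°
cos φ = cos(9.358°) = 0.9867

0.9867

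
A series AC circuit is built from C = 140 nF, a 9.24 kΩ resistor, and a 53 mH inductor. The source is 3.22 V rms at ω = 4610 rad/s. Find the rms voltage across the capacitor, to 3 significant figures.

0.535 V

X_L = ωL = 244 Ω
X_C = 1/(ωC) = 1550 Ω
Net reactance X = X_L − X_C = -1310 Ω
Z = 9240 − j1310 Ω
|Z| = √(9240² + 1310²) = 9330 Ω
I = V/|Z| = 345 μA
V_C = I·|Z_C| = 0.000345 × 1550 = 0.535 V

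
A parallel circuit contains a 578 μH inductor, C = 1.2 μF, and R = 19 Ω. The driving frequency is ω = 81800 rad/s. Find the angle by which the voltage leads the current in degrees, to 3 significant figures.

-55.6°

X_L = ωL = 47.3 Ω
X_C = 1/(ωC) = 10.2 Ω
Parallel: admittances add. Y = 1/R + 1/(jωL) + jωC
Y = (0.0526 + j0.0770) S
|Y| = 0.0933 S → |Z| = 1/|Y| = 10.7 Ω, ∠Z = −∠Y = -55.6°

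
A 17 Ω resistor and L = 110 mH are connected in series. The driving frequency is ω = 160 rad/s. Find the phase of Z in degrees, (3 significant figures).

46.0°

X_L = ωL = 17.6 Ω
Z = 17.0 + j17.6 Ω
|Z| = √(17.0² + 17.6²) = 24.5 Ω
∠Z = arctan(17.6/17.0) = 46.0°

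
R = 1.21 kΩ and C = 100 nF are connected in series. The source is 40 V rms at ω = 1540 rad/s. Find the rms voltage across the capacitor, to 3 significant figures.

39.3 V

X_C = 1/(ωC) = 6490 Ω
Z = 1210 − j6490 Ω
|Z| = √(1210² + 6490²) = 6610 Ω
I = V/|Z| = 6.06 mA
V_C = I·|Z_C| = 0.00606 × 6490 = 39.3 V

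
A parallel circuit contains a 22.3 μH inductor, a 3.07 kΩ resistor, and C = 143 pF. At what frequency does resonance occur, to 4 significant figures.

2.818 MHz

ω₀ = 1/√(LC) = 1/√(2.23e-05 × 1.43e-10) = 1.771e+07 rad/s
f₀ = ω₀/(2π) = 2.818 MHz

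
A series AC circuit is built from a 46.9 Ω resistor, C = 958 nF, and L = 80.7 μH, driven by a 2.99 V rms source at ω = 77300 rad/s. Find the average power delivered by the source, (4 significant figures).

186.2 mW

X_L = ωL = 6.238 Ω
X_C = 1/(ωC) = 13.50 Ω
Net reactance X = X_L − X_C = -7.266 Ω
Z = 46.90 − j7.266 Ω
|Z| = √(46.90² + 7.266²) = 47.46 Ω
∠Z = arctan(-7.266/46.90) = -8.806°
I = V/|Z| = 63.00 mA
P = VI cos φ = 2.99 × 0.06300 × cos(-8.806°) = 186.2 mW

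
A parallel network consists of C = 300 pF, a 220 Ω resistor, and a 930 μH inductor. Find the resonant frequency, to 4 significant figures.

301.3 kHz

ω₀ = 1/√(LC) = 1/√(0.00093 × 3e-10) = 1.893e+06 rad/s
f₀ = ω₀/(2π) = 301.3 kHz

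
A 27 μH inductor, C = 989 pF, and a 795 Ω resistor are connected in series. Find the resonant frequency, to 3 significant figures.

ω₀ = 1/√(LC) = 1/√(2.7e-05 × 9.89e-10) = 6.12e+06 rad/s
f₀ = ω₀/(2π) = 974 kHz

974 kHz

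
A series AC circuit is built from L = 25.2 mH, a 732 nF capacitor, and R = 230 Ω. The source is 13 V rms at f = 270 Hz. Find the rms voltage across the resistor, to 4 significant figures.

3.754 V

ω = 2πf = 1696 rad/s
X_L = ωL = 42.75 Ω
X_C = 1/(ωC) = 805.3 Ω
Net reactance X = X_L − X_C = -762.5 Ω
Z = 230.0 − j762.5 Ω
|Z| = √(230.0² + 762.5²) = 796.5 Ω
I = V/|Z| = 16.32 mA
V_R = I·|Z_R| = 0.01632 × 230.0 = 3.754 V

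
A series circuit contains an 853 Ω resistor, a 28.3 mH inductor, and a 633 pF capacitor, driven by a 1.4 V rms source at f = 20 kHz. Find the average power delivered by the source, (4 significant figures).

ω = 2πf = 125700 rad/s
X_L = ωL = 3556 Ω
X_C = 1/(ωC) = 12570 Ω
Net reactance X = X_L − X_C = -9015 Ω
Z = 853.0 − j9015 Ω
|Z| = √(853.0² + 9015²) = 9055 Ω
∠Z = arctan(-9015/853.0) = -84.59°
I = V/|Z| = 154.6 μA
P = VI cos φ = 1.4 × 0.0001546 × cos(-84.59°) = 20.39 μW

20.39 μW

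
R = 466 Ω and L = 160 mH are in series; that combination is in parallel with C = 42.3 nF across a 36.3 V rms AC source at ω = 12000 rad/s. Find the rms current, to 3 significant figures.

X_L = ωL = 1920 Ω
X_C = 1/(ωC) = 1970 Ω
Branch 1 (R+jX_L): Z₁ = 466 + j1920 Ω, |Z₁| = 1980 Ω
Branch 2 (−jX_C): Z₂ = −j1970 Ω
Parallel: Z = Z₁Z₂/(Z₁+Z₂), |Z| = 8300 Ω, ∠Z = -7.51°
I = V/|Z| = 36.3/8300 = 4.37 mA

4.37 mA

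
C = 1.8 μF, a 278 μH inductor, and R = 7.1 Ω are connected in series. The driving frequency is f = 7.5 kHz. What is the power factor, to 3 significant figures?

ω = 2πf = 47120 rad/s
X_L = ωL = 13.1 Ω
X_C = 1/(ωC) = 11.8 Ω
Net reactance X = X_L − X_C = 1.31 Ω
Z = 7.10 + j1.31 Ω
|Z| = √(7.10² + 1.31²) = 7.22 Ω
∠Z = arctan(1.31/7.10) = 10.5°
cos φ = cos(10.5°) = 0.983

0.983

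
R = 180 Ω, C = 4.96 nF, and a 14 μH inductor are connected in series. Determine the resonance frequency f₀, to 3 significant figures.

604 kHz

ω₀ = 1/√(LC) = 1/√(1.4e-05 × 4.96e-09) = 3.795e+06 rad/s
f₀ = ω₀/(2π) = 604 kHz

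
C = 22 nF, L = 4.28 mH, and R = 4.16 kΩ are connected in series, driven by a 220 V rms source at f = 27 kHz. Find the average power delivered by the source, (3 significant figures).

11.5 W

ω = 2πf = 169600 rad/s
X_L = ωL = 726 Ω
X_C = 1/(ωC) = 268 Ω
Net reactance X = X_L − X_C = 458 Ω
Z = 4160 + j458 Ω
|Z| = √(4160² + 458²) = 4190 Ω
∠Z = arctan(458/4160) = 6.28°
I = V/|Z| = 52.6 mA
P = VI cos φ = 220 × 0.0526 × cos(6.28°) = 11.5 W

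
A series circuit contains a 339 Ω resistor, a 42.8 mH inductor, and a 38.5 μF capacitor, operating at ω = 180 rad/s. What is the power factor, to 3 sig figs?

0.928

X_L = ωL = 7.70 Ω
X_C = 1/(ωC) = 144 Ω
Net reactance X = X_L − X_C = -137 Ω
Z = 339 − j137 Ω
|Z| = √(339² + 137²) = 365 Ω
∠Z = arctan(-137/339) = -21.9°
cos φ = cos(-21.9°) = 0.928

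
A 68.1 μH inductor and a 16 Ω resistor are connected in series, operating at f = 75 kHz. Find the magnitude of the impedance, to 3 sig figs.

ω = 2πf = 471200 rad/s
X_L = ωL = 32.1 Ω
Z = 16.0 + j32.1 Ω
|Z| = √(16.0² + 32.1²) = 35.9 Ω

35.9 Ω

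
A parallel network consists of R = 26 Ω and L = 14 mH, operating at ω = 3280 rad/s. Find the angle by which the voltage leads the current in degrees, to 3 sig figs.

X_L = ωL = 45.9 Ω
Parallel: admittances add. Y = 1/R + 1/(jωL)
Y = (0.0385 − j0.0218) S
|Y| = 0.0442 S → |Z| = 1/|Y| = 22.6 Ω, ∠Z = −∠Y = 29.5°

29.5°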